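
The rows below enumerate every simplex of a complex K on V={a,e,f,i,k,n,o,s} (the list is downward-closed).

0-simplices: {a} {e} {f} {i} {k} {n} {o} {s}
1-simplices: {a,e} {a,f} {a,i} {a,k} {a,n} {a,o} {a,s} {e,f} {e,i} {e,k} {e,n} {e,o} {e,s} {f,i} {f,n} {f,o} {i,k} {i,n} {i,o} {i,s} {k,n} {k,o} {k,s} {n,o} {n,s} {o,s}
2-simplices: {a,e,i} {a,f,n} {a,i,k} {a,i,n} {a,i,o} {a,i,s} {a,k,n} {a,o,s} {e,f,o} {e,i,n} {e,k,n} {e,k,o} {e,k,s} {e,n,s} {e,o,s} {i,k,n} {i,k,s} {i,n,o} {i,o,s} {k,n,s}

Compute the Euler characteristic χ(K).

n_0=8 n_1=26 n_2=20
χ=+8−26+20=2

χ(K)=2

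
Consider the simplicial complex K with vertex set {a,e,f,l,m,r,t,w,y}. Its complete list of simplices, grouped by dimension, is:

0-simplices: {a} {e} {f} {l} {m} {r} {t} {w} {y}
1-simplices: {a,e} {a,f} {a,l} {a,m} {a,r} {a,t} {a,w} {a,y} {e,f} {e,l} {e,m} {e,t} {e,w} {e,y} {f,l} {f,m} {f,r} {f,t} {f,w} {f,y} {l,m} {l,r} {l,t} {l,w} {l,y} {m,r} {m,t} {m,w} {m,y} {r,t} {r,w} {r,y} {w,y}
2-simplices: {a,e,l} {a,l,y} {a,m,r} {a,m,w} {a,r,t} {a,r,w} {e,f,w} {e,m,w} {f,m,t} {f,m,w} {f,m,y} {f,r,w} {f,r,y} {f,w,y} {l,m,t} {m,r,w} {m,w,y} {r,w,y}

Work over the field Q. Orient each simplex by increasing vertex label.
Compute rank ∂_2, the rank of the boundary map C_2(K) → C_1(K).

rank∂_2=15

n_0=9 n_1=33 n_2=18  [Q]
∂1: piv[ae,af,al,am,ar,at,aw,ay] rk=8  ker:ef,el,em,et,ew,ey,fl,fm,fr,ft,fw,fy,lm,lr,lt,lw,ly,mr,mt,mw,my,rt,rw,ry,wy
∂2: piv[ael,aly,amr,amw,art,arw,efw,emw,fmt,fmw,fmy,frw,fry,fwy,lmt] rk=15  ker:mrw,mwy,rwy
rk∂_2=15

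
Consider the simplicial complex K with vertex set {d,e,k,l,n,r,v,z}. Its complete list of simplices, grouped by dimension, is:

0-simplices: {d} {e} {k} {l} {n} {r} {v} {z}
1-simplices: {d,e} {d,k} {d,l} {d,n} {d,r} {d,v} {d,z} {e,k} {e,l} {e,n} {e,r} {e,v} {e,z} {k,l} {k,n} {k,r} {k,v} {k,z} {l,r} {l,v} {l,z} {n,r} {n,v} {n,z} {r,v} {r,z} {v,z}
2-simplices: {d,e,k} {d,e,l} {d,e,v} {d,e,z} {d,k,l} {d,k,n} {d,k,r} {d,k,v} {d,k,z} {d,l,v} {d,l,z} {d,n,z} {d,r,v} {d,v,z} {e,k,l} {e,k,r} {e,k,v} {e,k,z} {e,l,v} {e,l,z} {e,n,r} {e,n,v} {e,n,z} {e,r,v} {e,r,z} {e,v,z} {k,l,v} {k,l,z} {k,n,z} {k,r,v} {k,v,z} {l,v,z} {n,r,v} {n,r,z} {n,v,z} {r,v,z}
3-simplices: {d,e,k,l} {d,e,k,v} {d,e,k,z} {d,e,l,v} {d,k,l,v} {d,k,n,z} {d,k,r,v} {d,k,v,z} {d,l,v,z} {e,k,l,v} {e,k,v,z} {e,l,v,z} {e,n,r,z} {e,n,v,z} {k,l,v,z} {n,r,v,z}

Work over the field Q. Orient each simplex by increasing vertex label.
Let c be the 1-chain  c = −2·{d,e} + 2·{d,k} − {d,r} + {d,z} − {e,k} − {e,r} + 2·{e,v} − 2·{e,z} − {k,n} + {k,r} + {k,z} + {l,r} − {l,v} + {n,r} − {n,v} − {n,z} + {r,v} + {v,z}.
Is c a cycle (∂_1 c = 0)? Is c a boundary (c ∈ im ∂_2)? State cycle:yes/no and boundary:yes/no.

n_0=8 n_1=27 n_2=36 n_3=16  [Q]
∂1: piv[de,dk,dl,dn,dr,dv,dz] rk=7  ker:ek,el,en,er,ev,ez,kl,kn,kr,kv,kz,lr,lv,lz,nr,nv,nz,rv,rz,vz
∂2: piv[dek,del,dev,dez,dkl,dkn,dkr,dkv,dkz,dlv,dlz,dnz,drv,dvz,ekr,enr,env,enz,erz] rk=19  ker:ekl,ekv,ekz,elv,elz,erv,evz,klv,klz,knz,krv,kvz,lvz,nrv,nrz,nvz,rvz
∂3: piv[dekl,dekv,dekz,delv,dklv,dknz,dkrv,dkvz,dlvz,ekvz,elvz,enrz,envz,klvz,nrvz] rk=15  ker:eklv
∂1c = 0
c vs im∂2: residual ≠ 0 ⇒ not boundary

cycle:yes boundary:no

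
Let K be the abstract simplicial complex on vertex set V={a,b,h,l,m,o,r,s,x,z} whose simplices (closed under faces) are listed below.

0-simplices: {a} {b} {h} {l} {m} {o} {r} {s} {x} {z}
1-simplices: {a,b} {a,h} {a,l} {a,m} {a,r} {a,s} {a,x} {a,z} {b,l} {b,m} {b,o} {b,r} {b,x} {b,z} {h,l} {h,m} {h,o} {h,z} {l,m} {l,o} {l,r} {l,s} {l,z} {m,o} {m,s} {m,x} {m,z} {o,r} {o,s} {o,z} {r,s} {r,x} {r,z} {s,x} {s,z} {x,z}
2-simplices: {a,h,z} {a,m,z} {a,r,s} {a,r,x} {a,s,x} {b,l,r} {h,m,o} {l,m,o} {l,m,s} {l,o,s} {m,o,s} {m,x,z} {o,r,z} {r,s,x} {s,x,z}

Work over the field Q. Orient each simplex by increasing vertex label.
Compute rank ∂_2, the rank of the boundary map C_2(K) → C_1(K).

rank∂_2=13

n_0=10 n_1=36 n_2=15  [Q]
∂1: piv[ab,ah,al,am,ar,as,ax,az,bo] rk=9  ker:bl,bm,br,bx,bz,hl,hm,ho,hz,lm,lo,lr,ls,lz,mo,ms,mx,mz,or,os,oz,rs,rx,rz,sx,sz,xz
∂2: piv[ahz,amz,ars,arx,asx,blr,hmo,lmo,lms,los,mxz,orz,sxz] rk=13  ker:mos,rsx
rk∂_2=13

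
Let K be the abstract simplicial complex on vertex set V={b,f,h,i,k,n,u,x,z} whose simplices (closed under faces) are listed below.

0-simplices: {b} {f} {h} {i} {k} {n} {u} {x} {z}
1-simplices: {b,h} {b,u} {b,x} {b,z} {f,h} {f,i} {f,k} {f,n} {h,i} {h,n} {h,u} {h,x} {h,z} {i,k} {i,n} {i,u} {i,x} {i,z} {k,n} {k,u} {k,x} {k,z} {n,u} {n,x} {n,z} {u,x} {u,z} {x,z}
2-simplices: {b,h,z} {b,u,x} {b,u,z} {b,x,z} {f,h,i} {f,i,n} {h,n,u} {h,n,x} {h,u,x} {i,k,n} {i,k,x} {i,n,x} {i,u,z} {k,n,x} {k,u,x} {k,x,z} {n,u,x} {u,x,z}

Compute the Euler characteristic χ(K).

χ(K)=-1

n_0=9 n_1=28 n_2=18
χ=+9−28+18=-1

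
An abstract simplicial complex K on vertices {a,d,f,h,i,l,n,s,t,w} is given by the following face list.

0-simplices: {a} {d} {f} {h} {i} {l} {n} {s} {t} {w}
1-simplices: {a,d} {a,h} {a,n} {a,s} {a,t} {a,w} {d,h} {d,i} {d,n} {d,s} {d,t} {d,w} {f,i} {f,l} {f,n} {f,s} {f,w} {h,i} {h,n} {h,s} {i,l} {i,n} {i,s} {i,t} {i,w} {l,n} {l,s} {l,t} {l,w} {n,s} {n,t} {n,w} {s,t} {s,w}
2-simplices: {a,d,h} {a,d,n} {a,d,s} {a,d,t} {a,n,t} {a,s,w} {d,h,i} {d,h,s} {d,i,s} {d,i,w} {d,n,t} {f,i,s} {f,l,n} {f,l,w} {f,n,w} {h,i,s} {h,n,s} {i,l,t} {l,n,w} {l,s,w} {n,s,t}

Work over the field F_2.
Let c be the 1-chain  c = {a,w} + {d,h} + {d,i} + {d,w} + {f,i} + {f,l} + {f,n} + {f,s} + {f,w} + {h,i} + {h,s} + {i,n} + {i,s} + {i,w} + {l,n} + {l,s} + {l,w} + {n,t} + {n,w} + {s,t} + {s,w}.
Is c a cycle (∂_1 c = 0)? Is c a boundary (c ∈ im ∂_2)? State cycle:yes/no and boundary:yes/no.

n_0=10 n_1=34 n_2=21  [Z2]
∂1: piv[ad,ah,an,as,at,aw,di,fi,fl] rk=9  ker:dh,dn,ds,dt,dw,fn,fs,fw,hi,hn,hs,il,in,is,it,iw,ln,ls,lt,lw,ns,nt,nw,st,sw
∂2: piv[adh,adn,ads,adt,ant,asw,dhi,dhs,dis,diw,fis,fln,flw,fnw,hns,ilt,lsw,nst] rk=18  ker:dnt,his,lnw
∂1c = {a} + {d} + {f} + {h} + {n} + {w}

cycle:no boundary:no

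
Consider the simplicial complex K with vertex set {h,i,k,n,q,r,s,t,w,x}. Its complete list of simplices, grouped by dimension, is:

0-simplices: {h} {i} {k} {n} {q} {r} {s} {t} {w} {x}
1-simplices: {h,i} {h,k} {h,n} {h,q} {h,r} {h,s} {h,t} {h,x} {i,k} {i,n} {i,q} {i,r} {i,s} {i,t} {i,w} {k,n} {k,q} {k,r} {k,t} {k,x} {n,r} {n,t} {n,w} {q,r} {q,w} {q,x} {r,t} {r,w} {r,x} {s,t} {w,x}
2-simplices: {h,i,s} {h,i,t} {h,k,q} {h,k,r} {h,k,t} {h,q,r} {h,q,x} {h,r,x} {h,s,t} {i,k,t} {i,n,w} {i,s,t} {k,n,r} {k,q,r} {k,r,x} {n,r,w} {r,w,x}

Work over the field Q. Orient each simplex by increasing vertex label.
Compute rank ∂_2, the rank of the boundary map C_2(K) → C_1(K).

n_0=10 n_1=31 n_2=17  [Q]
∂1: piv[hi,hk,hn,hq,hr,hs,ht,hx,iw] rk=9  ker:ik,in,iq,ir,is,it,kn,kq,kr,kt,kx,nr,nt,nw,qr,qw,qx,rt,rw,rx,st,wx
∂2: piv[his,hit,hkq,hkr,hkt,hqr,hqx,hrx,hst,ikt,inw,knr,krx,nrw,rwx] rk=15  ker:ist,kqr
rk∂_2=15

rank∂_2=15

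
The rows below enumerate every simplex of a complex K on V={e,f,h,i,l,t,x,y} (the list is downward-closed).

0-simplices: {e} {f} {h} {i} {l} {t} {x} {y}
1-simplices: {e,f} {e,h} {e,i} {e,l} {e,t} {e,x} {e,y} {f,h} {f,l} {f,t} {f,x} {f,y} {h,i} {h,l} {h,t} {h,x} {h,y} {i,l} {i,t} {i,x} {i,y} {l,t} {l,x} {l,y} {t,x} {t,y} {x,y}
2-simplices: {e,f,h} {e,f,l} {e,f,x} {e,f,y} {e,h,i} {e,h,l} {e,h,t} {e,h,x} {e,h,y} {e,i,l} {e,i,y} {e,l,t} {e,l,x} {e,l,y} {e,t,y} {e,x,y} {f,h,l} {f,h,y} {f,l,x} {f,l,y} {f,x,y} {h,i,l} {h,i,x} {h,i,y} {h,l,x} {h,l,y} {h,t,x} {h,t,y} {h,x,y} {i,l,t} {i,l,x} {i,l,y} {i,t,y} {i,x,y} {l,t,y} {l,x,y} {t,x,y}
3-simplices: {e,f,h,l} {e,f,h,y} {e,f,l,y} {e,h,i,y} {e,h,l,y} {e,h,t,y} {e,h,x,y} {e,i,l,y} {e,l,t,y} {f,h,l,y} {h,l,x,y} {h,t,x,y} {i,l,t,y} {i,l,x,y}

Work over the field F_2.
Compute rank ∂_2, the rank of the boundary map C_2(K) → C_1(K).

n_0=8 n_1=27 n_2=37 n_3=14  [Z2]
∂1: piv[ef,eh,ei,el,et,ex,ey] rk=7  ker:fh,fl,ft,fx,fy,hi,hl,ht,hx,hy,il,it,ix,iy,lt,lx,ly,tx,ty,xy
∂2: piv[efh,efl,efx,efy,ehi,ehl,eht,ehx,ehy,eil,eiy,elt,elx,ely,ety,exy,hix,htx,ilt] rk=19  ker:fhl,fhy,flx,fly,fxy,hil,hiy,hlx,hly,hty,hxy,ilx,ily,ity,ixy,lty,lxy,txy
∂3: piv[efhl,efhy,efly,ehiy,ehly,ehty,ehxy,eily,elty,hlxy,htxy,ilty,ilxy] rk=13  ker:fhly
rk∂_2=19

rank∂_2=19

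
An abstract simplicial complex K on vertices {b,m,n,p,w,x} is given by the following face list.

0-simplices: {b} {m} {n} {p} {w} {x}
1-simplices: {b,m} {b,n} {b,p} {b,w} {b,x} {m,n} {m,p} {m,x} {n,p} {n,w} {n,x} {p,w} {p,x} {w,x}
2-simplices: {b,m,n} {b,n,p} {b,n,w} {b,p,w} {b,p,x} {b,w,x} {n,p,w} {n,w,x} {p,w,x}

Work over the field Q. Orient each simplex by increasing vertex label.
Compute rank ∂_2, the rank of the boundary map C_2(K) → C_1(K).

n_0=6 n_1=14 n_2=9  [Q]
∂1: piv[bm,bn,bp,bw,bx] rk=5  ker:mn,mp,mx,np,nw,nx,pw,px,wx
∂2: piv[bmn,bnp,bnw,bpw,bpx,bwx,nwx] rk=7  ker:npw,pwx
rk∂_2=7

rank∂_2=7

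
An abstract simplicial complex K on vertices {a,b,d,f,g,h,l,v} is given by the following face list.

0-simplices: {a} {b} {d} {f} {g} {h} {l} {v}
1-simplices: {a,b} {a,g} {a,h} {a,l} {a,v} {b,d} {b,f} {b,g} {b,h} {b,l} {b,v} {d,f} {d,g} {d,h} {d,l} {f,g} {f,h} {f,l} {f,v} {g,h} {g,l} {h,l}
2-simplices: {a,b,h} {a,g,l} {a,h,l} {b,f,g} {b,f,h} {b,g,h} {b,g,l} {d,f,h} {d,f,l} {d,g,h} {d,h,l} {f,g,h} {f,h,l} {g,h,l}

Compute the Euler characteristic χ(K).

χ(K)=0

n_0=8 n_1=22 n_2=14
χ=+8−22+14=0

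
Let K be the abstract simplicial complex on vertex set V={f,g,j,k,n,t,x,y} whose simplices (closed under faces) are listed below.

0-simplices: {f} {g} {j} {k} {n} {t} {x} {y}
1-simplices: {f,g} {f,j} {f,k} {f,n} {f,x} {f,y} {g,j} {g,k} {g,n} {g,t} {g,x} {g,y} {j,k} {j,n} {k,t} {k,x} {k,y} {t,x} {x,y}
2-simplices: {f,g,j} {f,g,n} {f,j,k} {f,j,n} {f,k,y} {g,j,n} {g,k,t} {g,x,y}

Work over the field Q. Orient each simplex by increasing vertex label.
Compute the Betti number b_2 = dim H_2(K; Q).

b_2=1

n_0=8 n_1=19 n_2=8  [Q]
∂1: piv[fg,fj,fk,fn,fx,fy,gt] rk=7  ker:gj,gk,gn,gx,gy,jk,jn,kt,kx,ky,tx,xy
∂2: piv[fgj,fgn,fjk,fjn,fky,gkt,gxy] rk=7  ker:gjn
b_2=(8−7)−0=1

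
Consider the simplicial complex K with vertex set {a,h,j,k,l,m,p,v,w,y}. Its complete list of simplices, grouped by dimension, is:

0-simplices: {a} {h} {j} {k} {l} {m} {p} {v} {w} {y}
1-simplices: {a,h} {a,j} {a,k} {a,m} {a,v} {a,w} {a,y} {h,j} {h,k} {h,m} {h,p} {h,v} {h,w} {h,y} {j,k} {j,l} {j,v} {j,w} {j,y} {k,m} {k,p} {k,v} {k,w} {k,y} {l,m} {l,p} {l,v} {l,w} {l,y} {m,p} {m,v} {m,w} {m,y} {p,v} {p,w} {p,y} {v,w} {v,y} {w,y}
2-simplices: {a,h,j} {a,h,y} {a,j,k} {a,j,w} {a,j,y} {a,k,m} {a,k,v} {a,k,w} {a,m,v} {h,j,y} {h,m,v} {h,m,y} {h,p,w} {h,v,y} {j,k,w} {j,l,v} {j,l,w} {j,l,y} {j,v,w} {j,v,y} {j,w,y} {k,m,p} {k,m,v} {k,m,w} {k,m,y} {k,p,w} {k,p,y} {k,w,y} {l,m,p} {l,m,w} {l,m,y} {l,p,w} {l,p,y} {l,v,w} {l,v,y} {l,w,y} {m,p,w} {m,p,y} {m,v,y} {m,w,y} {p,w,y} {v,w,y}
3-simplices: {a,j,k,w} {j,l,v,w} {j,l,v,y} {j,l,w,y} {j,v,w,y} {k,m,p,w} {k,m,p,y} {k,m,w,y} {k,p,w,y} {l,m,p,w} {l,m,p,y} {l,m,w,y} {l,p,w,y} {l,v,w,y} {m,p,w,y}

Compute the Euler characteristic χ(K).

n_0=10 n_1=39 n_2=42 n_3=15
χ=+10−39+42−15=-2

χ(K)=-2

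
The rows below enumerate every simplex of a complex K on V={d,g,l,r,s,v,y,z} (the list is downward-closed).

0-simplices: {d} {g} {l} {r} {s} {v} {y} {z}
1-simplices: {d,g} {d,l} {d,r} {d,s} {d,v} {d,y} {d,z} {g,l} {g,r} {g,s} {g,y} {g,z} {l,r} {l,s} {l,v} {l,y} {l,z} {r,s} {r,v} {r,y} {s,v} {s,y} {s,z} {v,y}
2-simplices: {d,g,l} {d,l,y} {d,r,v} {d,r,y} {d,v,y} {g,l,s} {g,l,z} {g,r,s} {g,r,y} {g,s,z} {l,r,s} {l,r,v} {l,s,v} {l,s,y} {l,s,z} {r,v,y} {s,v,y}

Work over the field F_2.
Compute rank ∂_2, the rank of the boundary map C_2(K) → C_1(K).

n_0=8 n_1=24 n_2=17  [Z2]
∂1: piv[dg,dl,dr,ds,dv,dy,dz] rk=7  ker:gl,gr,gs,gy,gz,lr,ls,lv,ly,lz,rs,rv,ry,sv,sy,sz,vy
∂2: piv[dgl,dly,drv,dry,dvy,gls,glz,grs,gry,gsz,lrs,lrv,lsv,lsy,svy] rk=15  ker:lsz,rvy
rk∂_2=15

rank∂_2=15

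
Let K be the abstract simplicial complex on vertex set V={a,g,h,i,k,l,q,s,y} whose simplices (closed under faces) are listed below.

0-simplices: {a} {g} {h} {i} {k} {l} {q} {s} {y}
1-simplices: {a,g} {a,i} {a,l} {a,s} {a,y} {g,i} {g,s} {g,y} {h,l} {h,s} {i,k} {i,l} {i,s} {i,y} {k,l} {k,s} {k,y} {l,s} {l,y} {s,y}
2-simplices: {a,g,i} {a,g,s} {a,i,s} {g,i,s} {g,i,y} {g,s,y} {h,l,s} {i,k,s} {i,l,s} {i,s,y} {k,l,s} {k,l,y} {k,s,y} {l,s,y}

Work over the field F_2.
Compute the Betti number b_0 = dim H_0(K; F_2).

n_0=9 n_1=20 n_2=14  [Z2]
∂1: piv[ag,ai,al,as,ay,hl,ik] rk=7  ker:gi,gs,gy,hs,il,is,iy,kl,ks,ky,ls,ly,sy
∂2: piv[agi,ags,ais,giy,gsy,hls,iks,ils,kls,kly,ksy] rk=11  ker:gis,isy,lsy
b_0=(9−0)−7=2

b_0=2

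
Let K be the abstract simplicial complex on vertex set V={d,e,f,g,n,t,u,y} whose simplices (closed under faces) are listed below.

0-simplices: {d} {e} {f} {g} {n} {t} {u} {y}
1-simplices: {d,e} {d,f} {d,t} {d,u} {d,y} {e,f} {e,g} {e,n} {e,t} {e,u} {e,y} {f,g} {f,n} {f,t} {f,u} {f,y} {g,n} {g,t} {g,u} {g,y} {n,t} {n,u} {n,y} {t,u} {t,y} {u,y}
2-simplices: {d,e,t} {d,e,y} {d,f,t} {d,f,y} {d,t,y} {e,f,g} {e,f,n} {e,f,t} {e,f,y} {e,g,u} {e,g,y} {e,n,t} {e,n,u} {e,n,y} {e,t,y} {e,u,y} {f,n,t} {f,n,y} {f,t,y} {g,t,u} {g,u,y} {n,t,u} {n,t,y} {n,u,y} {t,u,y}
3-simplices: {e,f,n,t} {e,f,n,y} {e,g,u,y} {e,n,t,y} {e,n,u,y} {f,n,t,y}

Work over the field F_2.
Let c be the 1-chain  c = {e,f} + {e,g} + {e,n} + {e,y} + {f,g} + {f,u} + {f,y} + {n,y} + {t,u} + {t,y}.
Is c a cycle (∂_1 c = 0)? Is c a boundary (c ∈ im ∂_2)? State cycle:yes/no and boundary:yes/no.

n_0=8 n_1=26 n_2=25 n_3=6  [Z2]
∂1: piv[de,df,dt,du,dy,eg,en] rk=7  ker:ef,et,eu,ey,fg,fn,ft,fu,fy,gn,gt,gu,gy,nt,nu,ny,tu,ty,uy
∂2: piv[det,dey,dft,dfy,dty,efg,efn,eft,egu,egy,ent,enu,eny,euy,gtu,ntu] rk=16  ker:efy,ety,fnt,fny,fty,guy,nty,nuy,tuy
∂3: piv[efnt,efny,eguy,enty,enuy,fnty] rk=6
∂1c = 0
c vs im∂2: residual ≠ 0 ⇒ not boundary

cycle:yes boundary:no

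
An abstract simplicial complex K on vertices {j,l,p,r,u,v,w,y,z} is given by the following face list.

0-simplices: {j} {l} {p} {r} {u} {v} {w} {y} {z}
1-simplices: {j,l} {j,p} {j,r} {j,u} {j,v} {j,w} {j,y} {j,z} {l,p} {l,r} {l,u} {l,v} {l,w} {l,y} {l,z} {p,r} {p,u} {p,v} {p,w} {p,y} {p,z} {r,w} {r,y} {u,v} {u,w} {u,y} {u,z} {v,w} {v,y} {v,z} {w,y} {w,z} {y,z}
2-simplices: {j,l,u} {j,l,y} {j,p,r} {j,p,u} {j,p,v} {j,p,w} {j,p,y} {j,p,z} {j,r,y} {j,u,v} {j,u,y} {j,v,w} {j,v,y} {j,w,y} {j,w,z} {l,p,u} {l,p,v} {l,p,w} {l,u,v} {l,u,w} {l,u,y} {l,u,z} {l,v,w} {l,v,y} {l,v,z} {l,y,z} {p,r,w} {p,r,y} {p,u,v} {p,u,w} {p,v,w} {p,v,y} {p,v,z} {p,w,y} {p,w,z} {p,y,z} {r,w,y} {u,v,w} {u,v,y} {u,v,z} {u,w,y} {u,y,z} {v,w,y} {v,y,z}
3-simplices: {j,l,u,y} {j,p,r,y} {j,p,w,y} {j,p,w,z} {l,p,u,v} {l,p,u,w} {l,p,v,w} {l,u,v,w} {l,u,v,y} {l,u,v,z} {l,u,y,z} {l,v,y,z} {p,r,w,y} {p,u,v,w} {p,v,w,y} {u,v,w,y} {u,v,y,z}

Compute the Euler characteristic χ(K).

χ(K)=3

n_0=9 n_1=33 n_2=44 n_3=17
χ=+9−33+44−17=3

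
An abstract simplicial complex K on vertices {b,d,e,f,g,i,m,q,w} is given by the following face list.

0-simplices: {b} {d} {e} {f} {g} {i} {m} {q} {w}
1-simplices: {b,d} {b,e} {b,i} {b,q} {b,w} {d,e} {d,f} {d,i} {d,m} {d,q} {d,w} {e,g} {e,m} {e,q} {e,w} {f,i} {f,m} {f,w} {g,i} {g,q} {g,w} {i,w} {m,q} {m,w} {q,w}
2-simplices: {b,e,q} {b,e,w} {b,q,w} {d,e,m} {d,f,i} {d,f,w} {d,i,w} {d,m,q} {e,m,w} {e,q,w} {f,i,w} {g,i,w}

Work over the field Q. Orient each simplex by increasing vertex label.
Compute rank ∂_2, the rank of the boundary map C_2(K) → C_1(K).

n_0=9 n_1=25 n_2=12  [Q]
∂1: piv[bd,be,bi,bq,bw,df,dm,eg] rk=8  ker:de,di,dq,dw,em,eq,ew,fi,fm,fw,gi,gq,gw,iw,mq,mw,qw
∂2: piv[beq,bew,bqw,dem,dfi,dfw,diw,dmq,emw,giw] rk=10  ker:eqw,fiw
rk∂_2=10

rank∂_2=10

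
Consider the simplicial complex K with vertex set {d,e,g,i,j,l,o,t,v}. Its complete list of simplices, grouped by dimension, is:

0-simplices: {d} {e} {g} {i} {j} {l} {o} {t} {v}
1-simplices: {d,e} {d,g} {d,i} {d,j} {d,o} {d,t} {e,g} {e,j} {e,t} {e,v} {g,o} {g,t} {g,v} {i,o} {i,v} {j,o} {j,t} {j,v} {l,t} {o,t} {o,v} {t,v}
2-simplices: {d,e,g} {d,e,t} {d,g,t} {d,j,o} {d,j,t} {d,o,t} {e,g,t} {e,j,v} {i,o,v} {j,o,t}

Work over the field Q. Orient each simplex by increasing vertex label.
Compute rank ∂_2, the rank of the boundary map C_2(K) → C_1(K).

n_0=9 n_1=22 n_2=10  [Q]
∂1: piv[de,dg,di,dj,do,dt,ev,lt] rk=8  ker:eg,ej,et,go,gt,gv,io,iv,jo,jt,jv,ot,ov,tv
∂2: piv[deg,det,dgt,djo,djt,dot,ejv,iov] rk=8  ker:egt,jot
rk∂_2=8

rank∂_2=8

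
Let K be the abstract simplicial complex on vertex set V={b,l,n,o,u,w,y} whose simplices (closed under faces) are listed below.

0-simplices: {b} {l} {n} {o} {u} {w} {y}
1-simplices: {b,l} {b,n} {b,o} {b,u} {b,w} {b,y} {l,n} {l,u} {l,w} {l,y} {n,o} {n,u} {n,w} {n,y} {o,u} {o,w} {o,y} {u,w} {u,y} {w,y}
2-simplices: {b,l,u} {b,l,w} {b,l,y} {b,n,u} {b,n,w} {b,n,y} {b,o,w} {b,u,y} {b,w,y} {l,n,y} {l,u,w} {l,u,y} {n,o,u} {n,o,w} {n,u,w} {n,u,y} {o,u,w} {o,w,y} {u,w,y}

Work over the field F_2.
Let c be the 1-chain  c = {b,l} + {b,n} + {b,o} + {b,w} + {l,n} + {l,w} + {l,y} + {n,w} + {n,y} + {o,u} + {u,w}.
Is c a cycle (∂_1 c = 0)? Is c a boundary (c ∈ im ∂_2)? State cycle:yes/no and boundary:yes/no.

cycle:yes boundary:yes

n_0=7 n_1=20 n_2=19  [Z2]
∂1: piv[bl,bn,bo,bu,bw,by] rk=6  ker:ln,lu,lw,ly,no,nu,nw,ny,ou,ow,oy,uw,uy,wy
∂2: piv[blu,blw,bly,bnu,bnw,bny,bow,buy,bwy,lny,luw,nou,now,owy] rk=14  ker:luy,nuw,nuy,ouw,uwy
∂1c = 0
c vs im∂2: reduces to 0 ⇒ boundary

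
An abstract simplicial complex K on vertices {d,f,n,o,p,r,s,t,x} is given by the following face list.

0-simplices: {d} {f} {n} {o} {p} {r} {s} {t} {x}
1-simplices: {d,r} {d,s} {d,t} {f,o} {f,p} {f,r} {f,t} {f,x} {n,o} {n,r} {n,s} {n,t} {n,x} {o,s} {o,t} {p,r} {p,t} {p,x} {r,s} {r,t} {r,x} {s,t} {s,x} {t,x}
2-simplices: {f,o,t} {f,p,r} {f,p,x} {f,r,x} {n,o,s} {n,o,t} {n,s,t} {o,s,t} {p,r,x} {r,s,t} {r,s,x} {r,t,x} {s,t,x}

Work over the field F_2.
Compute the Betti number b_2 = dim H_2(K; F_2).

b_2=3

n_0=9 n_1=24 n_2=13  [Z2]
∂1: piv[dr,ds,dt,fo,fp,fr,fx,no] rk=8  ker:ft,nr,ns,nt,nx,os,ot,pr,pt,px,rs,rt,rx,st,sx,tx
∂2: piv[fot,fpr,fpx,frx,nos,not,nst,rst,rsx,rtx] rk=10  ker:ost,prx,stx
b_2=(13−10)−0=3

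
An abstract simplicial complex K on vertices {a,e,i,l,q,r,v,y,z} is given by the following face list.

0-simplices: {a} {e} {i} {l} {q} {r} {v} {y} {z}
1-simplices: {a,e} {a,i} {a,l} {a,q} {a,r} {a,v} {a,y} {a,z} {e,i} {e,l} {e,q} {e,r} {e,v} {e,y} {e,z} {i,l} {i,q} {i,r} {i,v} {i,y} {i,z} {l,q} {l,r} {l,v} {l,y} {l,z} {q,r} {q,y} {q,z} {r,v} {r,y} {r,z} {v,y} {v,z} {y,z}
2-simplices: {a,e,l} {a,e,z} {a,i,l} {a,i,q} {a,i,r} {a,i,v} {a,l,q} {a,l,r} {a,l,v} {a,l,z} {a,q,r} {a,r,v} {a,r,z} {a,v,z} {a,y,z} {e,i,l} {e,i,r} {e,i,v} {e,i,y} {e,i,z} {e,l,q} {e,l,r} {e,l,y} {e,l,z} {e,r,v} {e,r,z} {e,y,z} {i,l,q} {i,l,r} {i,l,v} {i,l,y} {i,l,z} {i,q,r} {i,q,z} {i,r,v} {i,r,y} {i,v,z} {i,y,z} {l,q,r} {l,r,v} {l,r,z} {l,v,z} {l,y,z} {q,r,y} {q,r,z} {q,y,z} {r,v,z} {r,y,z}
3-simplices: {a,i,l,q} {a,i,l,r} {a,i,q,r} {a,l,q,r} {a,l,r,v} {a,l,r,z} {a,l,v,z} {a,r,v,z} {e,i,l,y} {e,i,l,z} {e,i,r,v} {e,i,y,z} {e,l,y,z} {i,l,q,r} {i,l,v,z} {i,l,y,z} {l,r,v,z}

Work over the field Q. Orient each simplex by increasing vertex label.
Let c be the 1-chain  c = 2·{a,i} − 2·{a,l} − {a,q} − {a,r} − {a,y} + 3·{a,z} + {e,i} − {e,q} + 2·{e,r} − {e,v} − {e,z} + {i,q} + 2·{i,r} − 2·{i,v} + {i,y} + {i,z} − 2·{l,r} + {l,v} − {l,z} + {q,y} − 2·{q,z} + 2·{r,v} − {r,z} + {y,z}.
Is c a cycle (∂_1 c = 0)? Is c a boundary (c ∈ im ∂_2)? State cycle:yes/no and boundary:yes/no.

cycle:yes boundary:yes

n_0=9 n_1=35 n_2=48 n_3=17  [Q]
∂1: piv[ae,ai,al,aq,ar,av,ay,az] rk=8  ker:ei,el,eq,er,ev,ey,ez,il,iq,ir,iv,iy,iz,lq,lr,lv,ly,lz,qr,qy,qz,rv,ry,rz,vy,vz,yz
∂2: piv[ael,aez,ail,aiq,air,aiv,alq,alr,alv,alz,aqr,arv,arz,avz,ayz,eil,eir,eiv,eiy,eiz,elq,ely,eyz,iqz,iry,qry] rk=26  ker:elr,elz,erv,erz,ilq,ilr,ilv,ily,ilz,iqr,irv,ivz,iyz,lqr,lrv,lrz,lvz,lyz,qrz,qyz,rvz,ryz
∂3: piv[ailq,ailr,aiqr,alqr,alrv,alrz,alvz,arvz,eily,eilz,eirv,eiyz,elyz,ilvz] rk=14  ker:ilqr,ilyz,lrvz
∂1c = 0
c vs im∂2: reduces to 0 ⇒ boundary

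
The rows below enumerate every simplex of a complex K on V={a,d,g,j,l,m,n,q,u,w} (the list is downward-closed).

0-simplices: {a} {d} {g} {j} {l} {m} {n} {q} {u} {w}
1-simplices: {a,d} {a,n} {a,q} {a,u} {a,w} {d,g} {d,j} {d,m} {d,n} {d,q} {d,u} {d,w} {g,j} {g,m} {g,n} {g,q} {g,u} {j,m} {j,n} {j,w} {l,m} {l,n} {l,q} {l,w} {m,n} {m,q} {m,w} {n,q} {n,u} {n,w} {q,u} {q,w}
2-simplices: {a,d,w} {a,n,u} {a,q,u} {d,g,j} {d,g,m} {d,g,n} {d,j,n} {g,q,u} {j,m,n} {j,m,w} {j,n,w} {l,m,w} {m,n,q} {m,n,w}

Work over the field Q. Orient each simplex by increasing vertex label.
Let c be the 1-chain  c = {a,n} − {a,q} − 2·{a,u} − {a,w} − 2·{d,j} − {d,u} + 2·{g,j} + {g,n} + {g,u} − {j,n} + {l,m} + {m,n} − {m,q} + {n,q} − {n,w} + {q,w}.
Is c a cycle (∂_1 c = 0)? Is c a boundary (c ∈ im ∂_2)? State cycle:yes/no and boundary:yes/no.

cycle:no boundary:no

n_0=10 n_1=32 n_2=14  [Q]
∂1: piv[ad,an,aq,au,aw,dg,dj,dm,lm] rk=9  ker:dn,dq,du,dw,gj,gm,gn,gq,gu,jm,jn,jw,ln,lq,lw,mn,mq,mw,nq,nu,nw,qu,qw
∂2: piv[adw,anu,aqu,dgj,dgm,dgn,djn,gqu,jmn,jmw,jnw,lmw,mnq] rk=13  ker:mnw
∂1c = 3·{a} + 3·{d} − 4·{g} + {j} − {l} + {m} + 2·{n} − 2·{q} − 2·{u} − {w}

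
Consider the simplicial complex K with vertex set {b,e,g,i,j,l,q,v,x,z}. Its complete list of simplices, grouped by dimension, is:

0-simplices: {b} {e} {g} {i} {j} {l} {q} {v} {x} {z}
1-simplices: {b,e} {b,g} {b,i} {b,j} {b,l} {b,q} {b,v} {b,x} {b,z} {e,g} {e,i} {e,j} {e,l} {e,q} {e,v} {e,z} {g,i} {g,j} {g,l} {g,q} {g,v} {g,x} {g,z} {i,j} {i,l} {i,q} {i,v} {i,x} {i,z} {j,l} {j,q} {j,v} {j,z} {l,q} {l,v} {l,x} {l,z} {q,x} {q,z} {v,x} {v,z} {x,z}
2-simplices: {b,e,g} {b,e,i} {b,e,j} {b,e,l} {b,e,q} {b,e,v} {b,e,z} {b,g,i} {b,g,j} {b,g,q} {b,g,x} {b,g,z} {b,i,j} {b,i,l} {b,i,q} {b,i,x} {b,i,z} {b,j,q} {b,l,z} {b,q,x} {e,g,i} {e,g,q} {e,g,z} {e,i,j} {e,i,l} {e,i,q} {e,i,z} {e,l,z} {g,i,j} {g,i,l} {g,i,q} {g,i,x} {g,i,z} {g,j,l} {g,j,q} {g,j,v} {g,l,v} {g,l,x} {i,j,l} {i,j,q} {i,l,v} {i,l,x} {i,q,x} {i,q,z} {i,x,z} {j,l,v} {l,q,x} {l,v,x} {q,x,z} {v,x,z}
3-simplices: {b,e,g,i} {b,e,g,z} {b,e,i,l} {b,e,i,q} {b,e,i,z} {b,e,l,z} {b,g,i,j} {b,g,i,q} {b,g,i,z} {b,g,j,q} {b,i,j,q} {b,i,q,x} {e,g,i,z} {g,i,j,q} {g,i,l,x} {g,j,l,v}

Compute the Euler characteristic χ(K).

n_0=10 n_1=42 n_2=50 n_3=16
χ=+10−42+50−16=2

χ(K)=2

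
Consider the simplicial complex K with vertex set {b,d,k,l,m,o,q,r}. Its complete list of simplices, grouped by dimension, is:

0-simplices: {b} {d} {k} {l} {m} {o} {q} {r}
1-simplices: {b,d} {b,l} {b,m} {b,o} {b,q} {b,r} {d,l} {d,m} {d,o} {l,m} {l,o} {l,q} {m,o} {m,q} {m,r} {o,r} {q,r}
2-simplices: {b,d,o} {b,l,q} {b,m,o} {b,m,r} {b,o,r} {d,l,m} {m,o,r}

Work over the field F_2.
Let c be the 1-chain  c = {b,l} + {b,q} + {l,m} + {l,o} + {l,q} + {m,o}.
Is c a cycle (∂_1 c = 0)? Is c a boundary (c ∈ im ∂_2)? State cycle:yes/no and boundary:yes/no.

n_0=8 n_1=17 n_2=7  [Z2]
∂1: piv[bd,bl,bm,bo,bq,br] rk=6  ker:dl,dm,do,lm,lo,lq,mo,mq,mr,or,qr
∂2: piv[bdo,blq,bmo,bmr,bor,dlm] rk=6  ker:mor
∂1c = 0
c vs im∂2: residual ≠ 0 ⇒ not boundary

cycle:yes boundary:no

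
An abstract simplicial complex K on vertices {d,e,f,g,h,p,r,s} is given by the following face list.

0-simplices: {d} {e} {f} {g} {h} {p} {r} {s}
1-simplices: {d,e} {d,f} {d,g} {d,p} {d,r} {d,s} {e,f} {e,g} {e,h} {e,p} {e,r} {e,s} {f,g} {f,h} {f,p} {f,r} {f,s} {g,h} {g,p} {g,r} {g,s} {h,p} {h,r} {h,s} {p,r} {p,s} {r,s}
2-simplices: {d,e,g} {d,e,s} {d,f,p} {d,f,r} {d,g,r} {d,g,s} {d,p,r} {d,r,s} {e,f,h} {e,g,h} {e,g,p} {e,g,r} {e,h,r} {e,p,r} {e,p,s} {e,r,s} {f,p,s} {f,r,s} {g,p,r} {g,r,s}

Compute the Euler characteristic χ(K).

n_0=8 n_1=27 n_2=20
χ=+8−27+20=1

χ(K)=1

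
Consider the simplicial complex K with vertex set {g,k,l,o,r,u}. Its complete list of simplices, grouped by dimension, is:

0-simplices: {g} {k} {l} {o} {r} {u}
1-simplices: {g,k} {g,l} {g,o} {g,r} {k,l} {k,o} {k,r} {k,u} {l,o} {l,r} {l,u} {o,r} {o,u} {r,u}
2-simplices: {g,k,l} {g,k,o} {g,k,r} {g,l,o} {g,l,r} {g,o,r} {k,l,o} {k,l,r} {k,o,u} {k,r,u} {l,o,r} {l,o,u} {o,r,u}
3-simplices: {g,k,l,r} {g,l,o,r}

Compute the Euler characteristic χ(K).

n_0=6 n_1=14 n_2=13 n_3=2
χ=+6−14+13−2=3

χ(K)=3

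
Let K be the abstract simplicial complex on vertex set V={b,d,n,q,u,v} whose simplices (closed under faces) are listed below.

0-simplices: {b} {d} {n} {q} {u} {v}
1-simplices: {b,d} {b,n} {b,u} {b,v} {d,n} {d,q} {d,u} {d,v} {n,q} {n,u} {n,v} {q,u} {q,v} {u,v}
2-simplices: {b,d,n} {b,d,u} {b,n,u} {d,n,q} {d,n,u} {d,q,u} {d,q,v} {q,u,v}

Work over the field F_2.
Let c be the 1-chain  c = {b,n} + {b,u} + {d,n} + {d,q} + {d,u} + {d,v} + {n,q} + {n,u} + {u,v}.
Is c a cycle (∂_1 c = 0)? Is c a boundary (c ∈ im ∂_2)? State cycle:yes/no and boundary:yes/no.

cycle:yes boundary:yes

n_0=6 n_1=14 n_2=8  [Z2]
∂1: piv[bd,bn,bu,bv,dq] rk=5  ker:dn,du,dv,nq,nu,nv,qu,qv,uv
∂2: piv[bdn,bdu,bnu,dnq,dqu,dqv,quv] rk=7  ker:dnu
∂1c = 0
c vs im∂2: reduces to 0 ⇒ boundary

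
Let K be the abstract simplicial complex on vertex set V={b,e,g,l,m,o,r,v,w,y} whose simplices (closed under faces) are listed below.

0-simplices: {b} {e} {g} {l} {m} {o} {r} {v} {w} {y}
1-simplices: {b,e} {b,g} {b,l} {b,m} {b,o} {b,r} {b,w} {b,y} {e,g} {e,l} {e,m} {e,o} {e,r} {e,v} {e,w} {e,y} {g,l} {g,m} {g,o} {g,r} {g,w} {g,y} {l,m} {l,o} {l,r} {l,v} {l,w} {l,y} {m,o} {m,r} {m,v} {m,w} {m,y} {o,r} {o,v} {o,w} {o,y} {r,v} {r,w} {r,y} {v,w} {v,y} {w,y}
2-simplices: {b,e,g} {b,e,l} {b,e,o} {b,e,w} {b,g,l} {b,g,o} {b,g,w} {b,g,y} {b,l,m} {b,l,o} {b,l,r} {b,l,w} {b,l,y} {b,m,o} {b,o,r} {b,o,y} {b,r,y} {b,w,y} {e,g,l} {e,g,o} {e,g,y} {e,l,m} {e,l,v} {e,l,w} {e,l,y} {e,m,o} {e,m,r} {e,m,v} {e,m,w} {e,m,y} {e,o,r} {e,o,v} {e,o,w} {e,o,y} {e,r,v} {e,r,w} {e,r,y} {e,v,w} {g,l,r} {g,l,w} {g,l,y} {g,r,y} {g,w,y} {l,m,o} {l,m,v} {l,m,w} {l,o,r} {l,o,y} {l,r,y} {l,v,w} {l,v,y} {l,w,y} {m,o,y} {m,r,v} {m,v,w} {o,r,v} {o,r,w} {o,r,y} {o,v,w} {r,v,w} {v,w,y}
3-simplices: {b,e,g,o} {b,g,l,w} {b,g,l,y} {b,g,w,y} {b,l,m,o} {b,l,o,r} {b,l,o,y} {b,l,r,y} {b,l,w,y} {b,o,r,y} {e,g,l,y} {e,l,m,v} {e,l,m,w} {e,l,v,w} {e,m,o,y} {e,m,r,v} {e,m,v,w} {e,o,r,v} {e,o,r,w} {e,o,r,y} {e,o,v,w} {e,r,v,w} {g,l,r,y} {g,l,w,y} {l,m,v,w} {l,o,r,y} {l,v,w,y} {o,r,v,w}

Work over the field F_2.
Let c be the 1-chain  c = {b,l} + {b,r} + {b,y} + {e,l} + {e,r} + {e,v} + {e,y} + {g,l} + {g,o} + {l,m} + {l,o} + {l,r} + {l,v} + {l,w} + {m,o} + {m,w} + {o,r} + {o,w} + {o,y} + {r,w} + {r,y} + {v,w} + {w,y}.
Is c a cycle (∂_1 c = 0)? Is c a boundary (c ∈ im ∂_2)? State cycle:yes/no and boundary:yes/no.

n_0=10 n_1=43 n_2=61 n_3=28  [Z2]
∂1: piv[be,bg,bl,bm,bo,br,bw,by,ev] rk=9  ker:eg,el,em,eo,er,ew,ey,gl,gm,go,gr,gw,gy,lm,lo,lr,lv,lw,ly,mo,mr,mv,mw,my,or,ov,ow,oy,rv,rw,ry,vw,vy,wy
∂2: piv[beg,bel,beo,bew,bgl,bgo,bgw,bgy,blm,blo,blr,blw,bly,bmo,bor,boy,bry,bwy,egy,elm,elv,emr,emv,emw,emy,eor,eov,eow,erv,erw,evw,glr,lvy] rk=33  ker:egl,ego,elw,ely,emo,eoy,ery,glw,gly,gry,gwy,lmo,lmv,lmw,lor,loy,lry,lvw,lwy,moy,mrv,mvw,orv,orw,ory,ovw,rvw,vwy
∂3: piv[bego,bglw,bgly,bgwy,blmo,blor,bloy,blry,blwy,bory,egly,elmv,elmw,elvw,emoy,emrv,emvw,eorv,eorw,eory,eovw,ervw,glry,lvwy] rk=24  ker:glwy,lmvw,lory,orvw
∂1c = {b} + {m} + {v} + {y}

cycle:no boundary:no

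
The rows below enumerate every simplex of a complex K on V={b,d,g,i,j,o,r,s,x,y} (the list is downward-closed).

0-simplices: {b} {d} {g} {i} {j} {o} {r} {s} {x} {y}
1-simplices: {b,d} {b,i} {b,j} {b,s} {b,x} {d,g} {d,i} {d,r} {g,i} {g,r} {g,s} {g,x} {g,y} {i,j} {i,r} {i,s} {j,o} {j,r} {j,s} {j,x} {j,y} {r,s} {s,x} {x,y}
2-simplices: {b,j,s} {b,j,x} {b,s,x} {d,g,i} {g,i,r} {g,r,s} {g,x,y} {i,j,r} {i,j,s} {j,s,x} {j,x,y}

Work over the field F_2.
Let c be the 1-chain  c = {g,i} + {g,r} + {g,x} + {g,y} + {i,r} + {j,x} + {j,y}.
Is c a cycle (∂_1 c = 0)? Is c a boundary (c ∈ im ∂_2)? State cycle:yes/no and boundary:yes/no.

n_0=10 n_1=24 n_2=11  [Z2]
∂1: piv[bd,bi,bj,bs,bx,dg,dr,gy,jo] rk=9  ker:di,gi,gr,gs,gx,ij,ir,is,jr,js,jx,jy,rs,sx,xy
∂2: piv[bjs,bjx,bsx,dgi,gir,grs,gxy,ijr,ijs,jxy] rk=10  ker:jsx
∂1c = 0
c vs im∂2: reduces to 0 ⇒ boundary

cycle:yes boundary:yes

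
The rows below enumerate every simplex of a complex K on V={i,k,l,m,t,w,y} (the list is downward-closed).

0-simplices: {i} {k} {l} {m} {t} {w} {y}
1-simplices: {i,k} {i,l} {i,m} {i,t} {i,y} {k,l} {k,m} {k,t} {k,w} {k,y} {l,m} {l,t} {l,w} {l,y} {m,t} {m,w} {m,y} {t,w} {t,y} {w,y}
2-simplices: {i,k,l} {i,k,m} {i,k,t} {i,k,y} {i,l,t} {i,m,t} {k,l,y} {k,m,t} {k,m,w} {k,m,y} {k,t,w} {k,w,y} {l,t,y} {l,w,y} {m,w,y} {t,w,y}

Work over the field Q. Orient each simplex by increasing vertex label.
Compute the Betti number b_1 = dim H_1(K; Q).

b_1=1

n_0=7 n_1=20 n_2=16  [Q]
∂1: piv[ik,il,im,it,iy,kw] rk=6  ker:kl,km,kt,ky,lm,lt,lw,ly,mt,mw,my,tw,ty,wy
∂2: piv[ikl,ikm,ikt,iky,ilt,imt,kly,kmw,kmy,ktw,kwy,lty,lwy] rk=13  ker:kmt,mwy,twy
b_1=(20−6)−13=1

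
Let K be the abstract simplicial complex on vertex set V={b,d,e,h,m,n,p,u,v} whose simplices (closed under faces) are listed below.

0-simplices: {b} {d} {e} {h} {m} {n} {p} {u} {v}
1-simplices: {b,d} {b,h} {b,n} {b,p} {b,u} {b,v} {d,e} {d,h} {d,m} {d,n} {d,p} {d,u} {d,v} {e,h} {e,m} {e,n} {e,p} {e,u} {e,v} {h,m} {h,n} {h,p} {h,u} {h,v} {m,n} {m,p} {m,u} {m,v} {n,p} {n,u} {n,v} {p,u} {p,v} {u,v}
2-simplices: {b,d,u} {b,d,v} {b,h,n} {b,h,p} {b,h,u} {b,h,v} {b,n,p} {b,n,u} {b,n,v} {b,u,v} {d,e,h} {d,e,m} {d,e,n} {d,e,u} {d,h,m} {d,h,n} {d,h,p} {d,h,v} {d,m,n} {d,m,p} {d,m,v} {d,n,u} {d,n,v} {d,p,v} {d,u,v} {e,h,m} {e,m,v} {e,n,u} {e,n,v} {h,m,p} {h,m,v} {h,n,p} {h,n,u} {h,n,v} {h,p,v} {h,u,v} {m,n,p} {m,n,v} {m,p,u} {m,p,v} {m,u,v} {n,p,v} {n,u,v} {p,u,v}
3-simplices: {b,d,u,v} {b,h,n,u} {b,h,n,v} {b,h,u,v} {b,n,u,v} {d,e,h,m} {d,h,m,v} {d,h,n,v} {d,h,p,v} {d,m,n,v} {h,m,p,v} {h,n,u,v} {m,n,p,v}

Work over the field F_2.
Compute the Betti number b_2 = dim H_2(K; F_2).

b_2=7

n_0=9 n_1=34 n_2=44 n_3=13  [Z2]
∂1: piv[bd,bh,bn,bp,bu,bv,de,dm] rk=8  ker:dh,dn,dp,du,dv,eh,em,en,ep,eu,ev,hm,hn,hp,hu,hv,mn,mp,mu,mv,np,nu,nv,pu,pv,uv
∂2: piv[bdu,bdv,bhn,bhp,bhu,bhv,bnp,bnu,bnv,buv,deh,dem,den,deu,dhm,dhn,dhp,dhv,dmn,dmp,dmv,dpv,emv,mpu,muv] rk=25  ker:dnu,dnv,duv,ehm,enu,env,hmp,hmv,hnp,hnu,hnv,hpv,huv,mnp,mnv,mpv,npv,nuv,puv
∂3: piv[bduv,bhnu,bhnv,bhuv,bnuv,dehm,dhmv,dhnv,dhpv,dmnv,hmpv,mnpv] rk=12  ker:hnuv
b_2=(44−25)−12=7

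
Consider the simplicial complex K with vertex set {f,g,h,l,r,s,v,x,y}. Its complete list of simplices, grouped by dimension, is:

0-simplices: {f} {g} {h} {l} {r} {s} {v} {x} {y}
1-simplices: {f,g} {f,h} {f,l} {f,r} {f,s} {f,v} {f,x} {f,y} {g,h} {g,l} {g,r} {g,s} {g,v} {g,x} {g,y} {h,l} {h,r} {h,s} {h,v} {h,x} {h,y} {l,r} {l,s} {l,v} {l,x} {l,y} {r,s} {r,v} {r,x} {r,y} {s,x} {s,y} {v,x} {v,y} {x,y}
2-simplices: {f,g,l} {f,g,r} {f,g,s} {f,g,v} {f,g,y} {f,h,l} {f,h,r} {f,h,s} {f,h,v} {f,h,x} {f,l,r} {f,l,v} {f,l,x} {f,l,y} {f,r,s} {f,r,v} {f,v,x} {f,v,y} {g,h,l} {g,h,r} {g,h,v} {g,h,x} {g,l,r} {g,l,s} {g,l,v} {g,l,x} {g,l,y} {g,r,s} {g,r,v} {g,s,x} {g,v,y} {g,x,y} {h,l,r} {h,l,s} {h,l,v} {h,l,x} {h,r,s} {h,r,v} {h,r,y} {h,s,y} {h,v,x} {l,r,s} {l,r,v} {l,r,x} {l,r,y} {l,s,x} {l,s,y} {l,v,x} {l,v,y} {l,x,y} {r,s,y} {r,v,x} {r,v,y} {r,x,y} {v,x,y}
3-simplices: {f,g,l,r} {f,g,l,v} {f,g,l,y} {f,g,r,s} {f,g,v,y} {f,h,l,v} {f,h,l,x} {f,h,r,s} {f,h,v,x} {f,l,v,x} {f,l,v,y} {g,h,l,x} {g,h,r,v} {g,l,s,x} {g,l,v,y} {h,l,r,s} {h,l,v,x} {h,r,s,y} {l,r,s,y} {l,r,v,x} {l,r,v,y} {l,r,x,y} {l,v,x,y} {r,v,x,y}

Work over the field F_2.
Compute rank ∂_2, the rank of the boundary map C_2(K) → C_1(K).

n_0=9 n_1=35 n_2=55 n_3=24  [Z2]
∂1: piv[fg,fh,fl,fr,fs,fv,fx,fy] rk=8  ker:gh,gl,gr,gs,gv,gx,gy,hl,hr,hs,hv,hx,hy,lr,ls,lv,lx,ly,rs,rv,rx,ry,sx,sy,vx,vy,xy
∂2: piv[fgl,fgr,fgs,fgv,fgy,fhl,fhr,fhs,fhv,fhx,flr,flv,flx,fly,frs,frv,fvx,fvy,ghl,ghx,gls,gsx,gxy,hry,hsy,lrx,lry] rk=27  ker:ghr,ghv,glr,glv,glx,gly,grs,grv,gvy,hlr,hls,hlv,hlx,hrs,hrv,hvx,lrs,lrv,lsx,lsy,lvx,lvy,lxy,rsy,rvx,rvy,rxy,vxy
∂3: piv[fglr,fglv,fgly,fgrs,fgvy,fhlv,fhlx,fhrs,fhvx,flvx,flvy,ghlx,ghrv,glsx,hlrs,hrsy,lrsy,lrvx,lrvy,lrxy,lvxy] rk=21  ker:glvy,hlvx,rvxy
rk∂_2=27

rank∂_2=27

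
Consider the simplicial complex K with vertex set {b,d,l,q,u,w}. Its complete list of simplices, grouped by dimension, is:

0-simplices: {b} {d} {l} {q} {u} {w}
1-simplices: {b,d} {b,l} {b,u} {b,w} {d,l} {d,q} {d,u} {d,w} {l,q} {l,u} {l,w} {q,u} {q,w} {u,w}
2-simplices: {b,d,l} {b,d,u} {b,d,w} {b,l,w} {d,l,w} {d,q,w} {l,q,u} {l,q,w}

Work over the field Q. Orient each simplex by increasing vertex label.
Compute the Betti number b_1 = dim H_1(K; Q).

n_0=6 n_1=14 n_2=8  [Q]
∂1: piv[bd,bl,bu,bw,dq] rk=5  ker:dl,du,dw,lq,lu,lw,qu,qw,uw
∂2: piv[bdl,bdu,bdw,blw,dqw,lqu,lqw] rk=7  ker:dlw
b_1=(14−5)−7=2

b_1=2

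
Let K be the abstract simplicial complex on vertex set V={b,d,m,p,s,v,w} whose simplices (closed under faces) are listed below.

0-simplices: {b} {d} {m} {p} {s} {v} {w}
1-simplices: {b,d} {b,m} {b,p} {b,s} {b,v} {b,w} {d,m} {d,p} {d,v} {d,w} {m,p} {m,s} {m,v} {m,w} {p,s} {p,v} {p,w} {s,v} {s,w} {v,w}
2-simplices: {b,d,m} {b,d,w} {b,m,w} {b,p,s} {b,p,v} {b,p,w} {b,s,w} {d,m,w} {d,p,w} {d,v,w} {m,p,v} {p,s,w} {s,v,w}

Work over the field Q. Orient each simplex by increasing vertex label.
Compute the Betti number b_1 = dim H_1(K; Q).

n_0=7 n_1=20 n_2=13  [Q]
∂1: piv[bd,bm,bp,bs,bv,bw] rk=6  ker:dm,dp,dv,dw,mp,ms,mv,mw,ps,pv,pw,sv,sw,vw
∂2: piv[bdm,bdw,bmw,bps,bpv,bpw,bsw,dpw,dvw,mpv,svw] rk=11  ker:dmw,psw
b_1=(20−6)−11=3

b_1=3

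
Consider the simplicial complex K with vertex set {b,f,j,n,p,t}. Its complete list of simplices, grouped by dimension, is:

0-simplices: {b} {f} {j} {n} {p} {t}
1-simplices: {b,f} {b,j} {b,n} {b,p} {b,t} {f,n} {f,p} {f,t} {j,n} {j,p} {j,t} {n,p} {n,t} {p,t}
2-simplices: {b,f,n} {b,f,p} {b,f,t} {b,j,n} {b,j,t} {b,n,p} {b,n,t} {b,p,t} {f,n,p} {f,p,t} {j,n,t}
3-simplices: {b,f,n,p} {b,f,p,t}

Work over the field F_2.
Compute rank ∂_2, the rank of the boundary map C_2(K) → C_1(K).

rank∂_2=8

n_0=6 n_1=14 n_2=11 n_3=2  [Z2]
∂1: piv[bf,bj,bn,bp,bt] rk=5  ker:fn,fp,ft,jn,jp,jt,np,nt,pt
∂2: piv[bfn,bfp,bft,bjn,bjt,bnp,bnt,bpt] rk=8  ker:fnp,fpt,jnt
∂3: piv[bfnp,bfpt] rk=2
rk∂_2=8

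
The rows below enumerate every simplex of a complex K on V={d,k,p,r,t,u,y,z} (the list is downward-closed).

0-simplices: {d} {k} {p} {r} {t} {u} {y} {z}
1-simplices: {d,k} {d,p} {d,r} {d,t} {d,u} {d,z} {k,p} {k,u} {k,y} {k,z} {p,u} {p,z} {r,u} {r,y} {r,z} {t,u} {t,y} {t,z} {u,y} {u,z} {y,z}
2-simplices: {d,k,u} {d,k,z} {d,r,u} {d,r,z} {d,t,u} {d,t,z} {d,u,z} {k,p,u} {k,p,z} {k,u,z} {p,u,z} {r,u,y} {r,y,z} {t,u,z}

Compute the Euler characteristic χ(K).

χ(K)=1

n_0=8 n_1=21 n_2=14
χ=+8−21+14=1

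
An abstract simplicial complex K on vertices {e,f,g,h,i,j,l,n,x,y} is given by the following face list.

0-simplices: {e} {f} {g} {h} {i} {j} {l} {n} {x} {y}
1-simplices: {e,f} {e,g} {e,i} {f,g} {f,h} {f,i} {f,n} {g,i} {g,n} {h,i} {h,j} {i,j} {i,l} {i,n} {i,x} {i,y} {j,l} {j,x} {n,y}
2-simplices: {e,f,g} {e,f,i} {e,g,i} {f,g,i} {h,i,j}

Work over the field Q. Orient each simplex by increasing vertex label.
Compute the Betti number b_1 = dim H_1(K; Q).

n_0=10 n_1=19 n_2=5  [Q]
∂1: piv[ef,eg,ei,fh,fn,hj,il,ix,iy] rk=9  ker:fg,fi,gi,gn,hi,ij,in,jl,jx,ny
∂2: piv[efg,efi,egi,hij] rk=4  ker:fgi
b_1=(19−9)−4=6

b_1=6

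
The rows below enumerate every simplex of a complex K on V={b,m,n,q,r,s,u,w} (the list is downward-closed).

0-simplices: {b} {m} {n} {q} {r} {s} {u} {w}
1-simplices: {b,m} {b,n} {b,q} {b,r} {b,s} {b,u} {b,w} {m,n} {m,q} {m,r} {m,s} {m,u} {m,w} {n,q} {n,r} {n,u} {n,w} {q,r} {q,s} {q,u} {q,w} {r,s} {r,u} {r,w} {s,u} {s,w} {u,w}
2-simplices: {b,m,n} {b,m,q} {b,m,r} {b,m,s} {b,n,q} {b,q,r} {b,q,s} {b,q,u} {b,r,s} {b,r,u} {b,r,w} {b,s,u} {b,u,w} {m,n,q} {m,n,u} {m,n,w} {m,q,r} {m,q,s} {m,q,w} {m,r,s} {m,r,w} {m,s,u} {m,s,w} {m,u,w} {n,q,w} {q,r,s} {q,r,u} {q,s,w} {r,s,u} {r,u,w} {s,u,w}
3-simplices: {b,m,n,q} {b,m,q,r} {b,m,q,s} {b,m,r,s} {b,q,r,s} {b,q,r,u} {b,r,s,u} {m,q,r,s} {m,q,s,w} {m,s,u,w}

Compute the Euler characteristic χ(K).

n_0=8 n_1=27 n_2=31 n_3=10
χ=+8−27+31−10=2

χ(K)=2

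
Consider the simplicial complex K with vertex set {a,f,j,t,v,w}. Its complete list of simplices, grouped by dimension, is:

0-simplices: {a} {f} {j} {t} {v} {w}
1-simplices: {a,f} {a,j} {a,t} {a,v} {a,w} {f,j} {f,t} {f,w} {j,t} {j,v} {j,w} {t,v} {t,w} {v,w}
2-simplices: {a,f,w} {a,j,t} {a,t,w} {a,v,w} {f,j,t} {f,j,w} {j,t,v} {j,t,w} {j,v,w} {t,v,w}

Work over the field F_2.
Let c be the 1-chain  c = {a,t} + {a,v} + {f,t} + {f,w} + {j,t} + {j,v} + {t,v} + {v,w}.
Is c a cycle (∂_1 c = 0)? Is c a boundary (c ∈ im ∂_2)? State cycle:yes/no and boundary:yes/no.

n_0=6 n_1=14 n_2=10  [Z2]
∂1: piv[af,aj,at,av,aw] rk=5  ker:fj,ft,fw,jt,jv,jw,tv,tw,vw
∂2: piv[afw,ajt,atw,avw,fjt,fjw,jtv,jtw,jvw] rk=9  ker:tvw
∂1c = 0
c vs im∂2: reduces to 0 ⇒ boundary

cycle:yes boundary:yes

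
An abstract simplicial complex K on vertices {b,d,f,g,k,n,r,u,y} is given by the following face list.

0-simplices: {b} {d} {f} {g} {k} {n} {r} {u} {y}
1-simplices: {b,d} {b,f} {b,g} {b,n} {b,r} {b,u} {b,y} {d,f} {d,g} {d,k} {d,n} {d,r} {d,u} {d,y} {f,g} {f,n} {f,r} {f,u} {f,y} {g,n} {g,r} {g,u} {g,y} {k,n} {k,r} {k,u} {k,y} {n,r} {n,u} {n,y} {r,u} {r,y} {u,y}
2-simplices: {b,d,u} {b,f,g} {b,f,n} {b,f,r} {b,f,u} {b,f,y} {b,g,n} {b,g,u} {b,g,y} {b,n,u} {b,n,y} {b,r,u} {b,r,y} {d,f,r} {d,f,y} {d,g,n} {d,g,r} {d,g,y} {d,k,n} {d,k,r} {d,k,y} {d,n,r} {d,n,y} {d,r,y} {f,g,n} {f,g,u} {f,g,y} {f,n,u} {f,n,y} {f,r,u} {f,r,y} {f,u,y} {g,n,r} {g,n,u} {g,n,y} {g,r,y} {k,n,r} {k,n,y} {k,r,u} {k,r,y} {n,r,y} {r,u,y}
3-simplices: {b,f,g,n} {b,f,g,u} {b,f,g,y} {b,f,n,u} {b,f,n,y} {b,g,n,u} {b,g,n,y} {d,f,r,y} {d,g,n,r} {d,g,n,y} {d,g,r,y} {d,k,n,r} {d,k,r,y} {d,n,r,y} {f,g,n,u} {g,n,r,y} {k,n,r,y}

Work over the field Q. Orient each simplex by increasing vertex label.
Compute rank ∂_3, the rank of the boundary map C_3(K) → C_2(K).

n_0=9 n_1=33 n_2=42 n_3=17  [Q]
∂1: piv[bd,bf,bg,bn,br,bu,by,dk] rk=8  ker:df,dg,dn,dr,du,dy,fg,fn,fr,fu,fy,gn,gr,gu,gy,kn,kr,ku,ky,nr,nu,ny,ru,ry,uy
∂2: piv[bdu,bfg,bfn,bfr,bfu,bfy,bgn,bgu,bgy,bnu,bny,bru,bry,dfr,dfy,dgn,dgr,dgy,dkn,dkr,dky,dnr,fuy,kru] rk=24  ker:dny,dry,fgn,fgu,fgy,fnu,fny,fru,fry,gnr,gnu,gny,gry,knr,kny,kry,nry,ruy
∂3: piv[bfgn,bfgu,bfgy,bfnu,bfny,bgnu,bgny,dfry,dgnr,dgny,dgry,dknr,dkry,dnry,knry] rk=15  ker:fgnu,gnry
rk∂_3=15

rank∂_3=15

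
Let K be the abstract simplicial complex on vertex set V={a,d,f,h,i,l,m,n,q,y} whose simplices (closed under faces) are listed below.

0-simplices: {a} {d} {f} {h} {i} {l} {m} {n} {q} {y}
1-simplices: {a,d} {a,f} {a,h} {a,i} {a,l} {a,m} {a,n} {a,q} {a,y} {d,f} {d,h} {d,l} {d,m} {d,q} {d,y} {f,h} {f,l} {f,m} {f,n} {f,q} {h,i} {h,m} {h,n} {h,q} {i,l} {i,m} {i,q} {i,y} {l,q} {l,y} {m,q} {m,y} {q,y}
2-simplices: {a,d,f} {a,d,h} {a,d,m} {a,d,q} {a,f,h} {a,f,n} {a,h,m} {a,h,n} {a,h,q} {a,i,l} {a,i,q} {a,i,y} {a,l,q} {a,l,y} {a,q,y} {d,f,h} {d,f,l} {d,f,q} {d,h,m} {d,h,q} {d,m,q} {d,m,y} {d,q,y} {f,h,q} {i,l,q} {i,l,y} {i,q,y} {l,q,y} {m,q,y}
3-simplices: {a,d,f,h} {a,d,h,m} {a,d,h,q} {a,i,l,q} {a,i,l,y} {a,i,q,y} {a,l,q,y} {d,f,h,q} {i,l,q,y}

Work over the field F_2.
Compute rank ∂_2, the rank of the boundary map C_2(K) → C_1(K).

n_0=10 n_1=33 n_2=29 n_3=9  [Z2]
∂1: piv[ad,af,ah,ai,al,am,an,aq,ay] rk=9  ker:df,dh,dl,dm,dq,dy,fh,fl,fm,fn,fq,hi,hm,hn,hq,il,im,iq,iy,lq,ly,mq,my,qy
∂2: piv[adf,adh,adm,adq,afh,afn,ahm,ahn,ahq,ail,aiq,aiy,alq,aly,aqy,dfl,dfq,dmq,dmy,dqy] rk=20  ker:dfh,dhm,dhq,fhq,ilq,ily,iqy,lqy,mqy
∂3: piv[adfh,adhm,adhq,ailq,aily,aiqy,alqy,dfhq] rk=8  ker:ilqy
rk∂_2=20

rank∂_2=20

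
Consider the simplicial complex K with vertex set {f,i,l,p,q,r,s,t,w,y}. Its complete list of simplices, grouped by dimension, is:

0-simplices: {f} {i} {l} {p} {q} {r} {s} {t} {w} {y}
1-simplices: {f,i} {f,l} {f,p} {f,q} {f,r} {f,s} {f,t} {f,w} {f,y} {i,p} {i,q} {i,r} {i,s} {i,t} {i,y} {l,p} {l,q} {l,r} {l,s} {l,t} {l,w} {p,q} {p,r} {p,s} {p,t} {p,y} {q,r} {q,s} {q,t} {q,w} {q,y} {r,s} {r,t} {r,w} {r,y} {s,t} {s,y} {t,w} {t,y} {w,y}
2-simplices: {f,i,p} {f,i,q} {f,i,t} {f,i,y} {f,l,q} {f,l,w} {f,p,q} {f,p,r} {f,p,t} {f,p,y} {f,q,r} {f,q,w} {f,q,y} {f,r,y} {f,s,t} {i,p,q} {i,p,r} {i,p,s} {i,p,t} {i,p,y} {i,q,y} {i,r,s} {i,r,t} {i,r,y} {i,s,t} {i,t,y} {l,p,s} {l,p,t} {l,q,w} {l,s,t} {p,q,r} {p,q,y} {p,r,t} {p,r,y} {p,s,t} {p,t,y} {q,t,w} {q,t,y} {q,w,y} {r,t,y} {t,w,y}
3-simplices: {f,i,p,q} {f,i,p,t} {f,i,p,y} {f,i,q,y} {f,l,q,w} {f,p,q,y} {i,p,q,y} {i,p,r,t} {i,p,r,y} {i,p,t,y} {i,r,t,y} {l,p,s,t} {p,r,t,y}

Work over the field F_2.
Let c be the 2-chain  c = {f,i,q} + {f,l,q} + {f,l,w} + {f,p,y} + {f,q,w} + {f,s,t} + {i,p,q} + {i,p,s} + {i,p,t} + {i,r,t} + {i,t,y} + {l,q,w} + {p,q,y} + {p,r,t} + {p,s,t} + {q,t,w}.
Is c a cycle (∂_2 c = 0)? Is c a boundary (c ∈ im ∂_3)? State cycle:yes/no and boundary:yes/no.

cycle:no boundary:no

n_0=10 n_1=40 n_2=41 n_3=13  [Z2]
∂1: piv[fi,fl,fp,fq,fr,fs,ft,fw,fy] rk=9  ker:ip,iq,ir,is,it,iy,lp,lq,lr,ls,lt,lw,pq,pr,ps,pt,py,qr,qs,qt,qw,qy,rs,rt,rw,ry,st,sy,tw,ty,wy
∂2: piv[fip,fiq,fit,fiy,flq,flw,fpq,fpr,fpt,fpy,fqr,fqw,fqy,fry,fst,ipr,ips,irs,irt,ist,ity,lps,lpt,qtw,qty,qwy] rk=26  ker:ipq,ipt,ipy,iqy,iry,lqw,lst,pqr,pqy,prt,pry,pst,pty,rty,twy
∂3: piv[fipq,fipt,fipy,fiqy,flqw,fpqy,iprt,ipry,ipty,irty,lpst] rk=11  ker:ipqy,prty
∂2c = {f,i} + {f,p} + {f,q} + {f,s} + {f,t} + {f,y} + {i,p} + {i,r} + {i,s} + {i,t} + {i,y} + {p,r} + {p,t} + {q,t} + {q,w} + {q,y} + {t,w} + {t,y}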